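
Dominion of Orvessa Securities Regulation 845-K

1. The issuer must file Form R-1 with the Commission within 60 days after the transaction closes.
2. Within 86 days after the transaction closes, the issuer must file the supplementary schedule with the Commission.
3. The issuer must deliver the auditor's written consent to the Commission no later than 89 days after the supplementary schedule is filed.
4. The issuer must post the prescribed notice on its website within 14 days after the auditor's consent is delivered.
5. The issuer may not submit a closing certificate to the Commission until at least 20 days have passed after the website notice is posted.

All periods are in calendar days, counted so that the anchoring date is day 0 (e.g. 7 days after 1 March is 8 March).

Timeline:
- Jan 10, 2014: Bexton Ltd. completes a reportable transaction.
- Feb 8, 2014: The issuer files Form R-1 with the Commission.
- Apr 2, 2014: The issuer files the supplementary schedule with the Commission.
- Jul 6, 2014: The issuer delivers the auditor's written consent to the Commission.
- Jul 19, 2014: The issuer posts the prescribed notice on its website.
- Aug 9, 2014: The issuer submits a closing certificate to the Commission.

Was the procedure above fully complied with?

No

Step 1: 60 days after Jan 10, 2014 (when the transaction closes) is Mar 11, 2014; completed Feb 8, 2014, before the deadline.
Step 2: 86 days after Jan 10, 2014 (when the transaction closes) is Apr 6, 2014; done Apr 2, 2014 — timely.
Step 3: 89 days after Apr 2, 2014 (when the supplementary schedule is filed) is Jun 30, 2014; done Jul 6, 2014 — 6 days late.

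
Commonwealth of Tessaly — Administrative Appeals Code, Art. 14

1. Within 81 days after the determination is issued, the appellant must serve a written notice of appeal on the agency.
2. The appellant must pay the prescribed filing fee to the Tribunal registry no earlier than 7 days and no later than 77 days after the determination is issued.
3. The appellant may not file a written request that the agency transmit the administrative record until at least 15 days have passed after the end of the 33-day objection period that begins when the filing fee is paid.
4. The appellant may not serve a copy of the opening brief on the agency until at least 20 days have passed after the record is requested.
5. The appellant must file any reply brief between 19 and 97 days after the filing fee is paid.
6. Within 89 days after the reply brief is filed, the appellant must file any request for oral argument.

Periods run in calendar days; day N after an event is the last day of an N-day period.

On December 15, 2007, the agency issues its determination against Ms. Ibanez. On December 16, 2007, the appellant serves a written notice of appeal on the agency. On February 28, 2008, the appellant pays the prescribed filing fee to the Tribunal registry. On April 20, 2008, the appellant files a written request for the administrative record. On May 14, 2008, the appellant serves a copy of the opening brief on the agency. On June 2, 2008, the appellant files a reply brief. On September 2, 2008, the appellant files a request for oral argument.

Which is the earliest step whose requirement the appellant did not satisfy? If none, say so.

Step 6

Step 1 — counting 81 days from December 15, 2007 (when the determination is issued) gives a deadline of March 5, 2008; done December 16, 2007 — timely.
Step 2 — 7 and 77 days from December 15, 2007 (when the determination is issued) are December 22, 2007 and March 1, 2008 respectively; done February 28, 2008, which is between those dates.
Step 3 — must wait 15 days from April 1, 2008 (end of the 33-day objection period, which began when the filing fee is paid on February 28, 2008), so not before April 16, 2008; done April 20, 2008, after the minimum wait.
Step 4 — must wait 20 days from April 20, 2008 (when the record is requested), so not before May 10, 2008; done May 14, 2008, after the minimum wait.
Step 5 — 19 and 97 days from February 28, 2008 (when the filing fee is paid) are March 18, 2008 and June 4, 2008 respectively; done June 2, 2008 — within the window.
Step 6 — counting 89 days from June 2, 2008 (when the reply brief is filed) gives a deadline of August 30, 2008; done September 2, 2008 — 3 days late.
Later steps need not be reached.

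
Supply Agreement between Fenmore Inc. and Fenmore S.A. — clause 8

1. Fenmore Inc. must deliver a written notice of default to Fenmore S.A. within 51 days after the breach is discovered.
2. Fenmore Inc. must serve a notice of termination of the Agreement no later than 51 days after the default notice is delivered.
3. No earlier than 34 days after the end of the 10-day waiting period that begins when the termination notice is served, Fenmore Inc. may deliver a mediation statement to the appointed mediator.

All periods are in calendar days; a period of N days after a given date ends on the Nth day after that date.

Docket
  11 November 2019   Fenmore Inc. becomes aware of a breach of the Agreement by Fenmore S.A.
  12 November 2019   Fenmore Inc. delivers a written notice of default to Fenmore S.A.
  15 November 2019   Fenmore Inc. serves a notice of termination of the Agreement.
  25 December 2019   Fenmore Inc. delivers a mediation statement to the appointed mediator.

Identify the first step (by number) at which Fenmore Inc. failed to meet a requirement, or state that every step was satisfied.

Step 3

Step 1: 51 days after 11 November 2019 (when the breach is discovered) is 1 January 2020; done 12 November 2019 — timely.
Step 2: 51 days after 12 November 2019 (when the default notice is delivered) is 2 January 2020; done 15 November 2019 — timely.
Step 3: the earliest permitted date is 34 days after 25 November 2019 (end of the 10-day waiting period, which began when the termination notice is served on 15 November 2019), i.e. 29 December 2019; 25 December 2019 is 4 days before the earliest permitted date.
No need to go further; step 3 was not satisfied.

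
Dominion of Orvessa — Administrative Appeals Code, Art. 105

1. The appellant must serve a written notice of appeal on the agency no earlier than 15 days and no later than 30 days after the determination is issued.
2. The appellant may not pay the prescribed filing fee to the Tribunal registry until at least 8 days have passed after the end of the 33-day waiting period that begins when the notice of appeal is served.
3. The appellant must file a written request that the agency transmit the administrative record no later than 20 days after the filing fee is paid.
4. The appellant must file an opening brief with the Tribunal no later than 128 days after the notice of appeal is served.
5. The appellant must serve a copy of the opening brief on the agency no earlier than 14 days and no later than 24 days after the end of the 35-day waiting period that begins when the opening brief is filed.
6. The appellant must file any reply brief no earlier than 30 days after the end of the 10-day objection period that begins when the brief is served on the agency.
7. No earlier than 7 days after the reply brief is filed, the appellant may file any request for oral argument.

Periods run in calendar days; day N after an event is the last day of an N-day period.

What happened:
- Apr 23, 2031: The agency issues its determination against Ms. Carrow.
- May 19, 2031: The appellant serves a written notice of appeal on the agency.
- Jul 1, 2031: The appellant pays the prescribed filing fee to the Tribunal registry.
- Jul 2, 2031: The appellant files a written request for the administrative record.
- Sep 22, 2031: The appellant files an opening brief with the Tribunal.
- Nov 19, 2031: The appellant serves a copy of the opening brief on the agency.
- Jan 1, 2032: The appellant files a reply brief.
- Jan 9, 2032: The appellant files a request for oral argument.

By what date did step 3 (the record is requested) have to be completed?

Jul 21, 2031

Step 3 runs from Jul 1, 2031, when the filing fee is paid. 20 days after Jul 1, 2031 is Jul 21, 2031.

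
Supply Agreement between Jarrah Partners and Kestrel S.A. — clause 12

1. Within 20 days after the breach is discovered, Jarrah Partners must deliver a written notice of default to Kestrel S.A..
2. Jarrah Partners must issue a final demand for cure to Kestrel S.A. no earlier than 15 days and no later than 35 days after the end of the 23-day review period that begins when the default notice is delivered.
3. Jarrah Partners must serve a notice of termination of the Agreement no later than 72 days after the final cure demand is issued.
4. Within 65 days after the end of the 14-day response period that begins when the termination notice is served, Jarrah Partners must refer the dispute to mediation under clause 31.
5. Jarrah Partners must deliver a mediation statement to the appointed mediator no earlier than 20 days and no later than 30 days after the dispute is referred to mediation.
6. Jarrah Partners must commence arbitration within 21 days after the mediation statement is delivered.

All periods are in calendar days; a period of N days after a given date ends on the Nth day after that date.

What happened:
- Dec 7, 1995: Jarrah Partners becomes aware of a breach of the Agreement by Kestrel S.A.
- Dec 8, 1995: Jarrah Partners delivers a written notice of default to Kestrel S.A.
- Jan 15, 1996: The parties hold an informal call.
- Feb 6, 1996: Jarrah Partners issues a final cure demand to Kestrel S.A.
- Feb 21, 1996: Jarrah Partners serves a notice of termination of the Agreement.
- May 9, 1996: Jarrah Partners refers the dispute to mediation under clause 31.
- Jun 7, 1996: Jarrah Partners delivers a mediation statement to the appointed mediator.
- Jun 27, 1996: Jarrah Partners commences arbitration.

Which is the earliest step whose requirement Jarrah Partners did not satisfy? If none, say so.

Step 2

Step 1: 20 days after Dec 7, 1995 (when the breach is discovered) is Dec 27, 1995; Dec 8, 1995 is within that limit.
Step 2: the window is 15–35 days after Dec 31, 1995 (end of the 23-day review period, which began when the default notice is delivered on Dec 8, 1995), so Jan 15, 1996 through Feb 4, 1996; done Feb 6, 1996 — 2 days after the window closed.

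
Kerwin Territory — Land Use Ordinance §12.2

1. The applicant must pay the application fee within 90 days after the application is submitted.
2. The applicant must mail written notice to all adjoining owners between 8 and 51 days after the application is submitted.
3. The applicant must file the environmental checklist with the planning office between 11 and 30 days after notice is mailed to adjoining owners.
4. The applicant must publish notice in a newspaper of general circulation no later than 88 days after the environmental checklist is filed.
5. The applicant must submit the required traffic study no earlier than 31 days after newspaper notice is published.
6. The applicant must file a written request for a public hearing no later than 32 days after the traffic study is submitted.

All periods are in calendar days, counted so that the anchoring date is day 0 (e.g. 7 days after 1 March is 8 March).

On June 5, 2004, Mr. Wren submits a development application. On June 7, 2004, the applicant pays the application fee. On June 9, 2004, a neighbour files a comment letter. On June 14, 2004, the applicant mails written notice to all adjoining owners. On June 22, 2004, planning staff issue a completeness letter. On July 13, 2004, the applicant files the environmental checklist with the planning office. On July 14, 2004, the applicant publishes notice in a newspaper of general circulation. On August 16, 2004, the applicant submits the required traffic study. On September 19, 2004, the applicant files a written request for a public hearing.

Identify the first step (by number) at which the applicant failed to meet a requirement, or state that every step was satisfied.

Step 1 — counting 90 days from June 5, 2004 (when the application is submitted) gives a deadline of September 3, 2004; completed June 7, 2004, before the deadline.
Step 2 — 8 and 51 days from June 5, 2004 (when the application is submitted) are June 13, 2004 and July 26, 2004 respectively; done June 14, 2004 — within the window.
Step 3 — 11 and 30 days from June 14, 2004 (when notice is mailed to adjoining owners) are June 25, 2004 and July 14, 2004 respectively; done July 13, 2004 — within the window.
Step 4 — counting 88 days from July 13, 2004 (when the environmental checklist is filed) gives a deadline of October 9, 2004; completed July 14, 2004, before the deadline.
Step 5 — must wait 31 days from July 14, 2004 (when newspaper notice is published), so not before August 14, 2004; done August 16, 2004 — permitted.
Step 6 — counting 32 days from August 16, 2004 (when the traffic study is submitted) gives a deadline of September 17, 2004; done September 19, 2004 — 2 days late.

Step 6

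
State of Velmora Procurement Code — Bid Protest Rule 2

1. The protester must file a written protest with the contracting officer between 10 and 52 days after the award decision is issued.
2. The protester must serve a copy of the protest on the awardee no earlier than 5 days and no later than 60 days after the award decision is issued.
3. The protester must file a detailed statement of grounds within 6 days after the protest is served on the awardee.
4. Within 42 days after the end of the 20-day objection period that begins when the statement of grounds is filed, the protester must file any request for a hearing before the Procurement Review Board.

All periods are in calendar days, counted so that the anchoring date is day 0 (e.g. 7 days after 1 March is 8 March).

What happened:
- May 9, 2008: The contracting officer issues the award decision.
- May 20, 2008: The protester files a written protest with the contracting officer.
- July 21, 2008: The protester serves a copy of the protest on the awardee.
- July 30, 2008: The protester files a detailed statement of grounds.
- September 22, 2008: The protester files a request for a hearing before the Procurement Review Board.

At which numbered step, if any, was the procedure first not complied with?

Step 1 — 10 and 52 days from May 9, 2008 (when the award decision is issued) are May 19, 2008 and June 30, 2008 respectively; done May 20, 2008, which is between those dates.
Step 2 — 5 and 60 days from May 9, 2008 (when the award decision is issued) are May 14, 2008 and July 8, 2008 respectively; done July 21, 2008 — 13 days after the window closed.

Step 2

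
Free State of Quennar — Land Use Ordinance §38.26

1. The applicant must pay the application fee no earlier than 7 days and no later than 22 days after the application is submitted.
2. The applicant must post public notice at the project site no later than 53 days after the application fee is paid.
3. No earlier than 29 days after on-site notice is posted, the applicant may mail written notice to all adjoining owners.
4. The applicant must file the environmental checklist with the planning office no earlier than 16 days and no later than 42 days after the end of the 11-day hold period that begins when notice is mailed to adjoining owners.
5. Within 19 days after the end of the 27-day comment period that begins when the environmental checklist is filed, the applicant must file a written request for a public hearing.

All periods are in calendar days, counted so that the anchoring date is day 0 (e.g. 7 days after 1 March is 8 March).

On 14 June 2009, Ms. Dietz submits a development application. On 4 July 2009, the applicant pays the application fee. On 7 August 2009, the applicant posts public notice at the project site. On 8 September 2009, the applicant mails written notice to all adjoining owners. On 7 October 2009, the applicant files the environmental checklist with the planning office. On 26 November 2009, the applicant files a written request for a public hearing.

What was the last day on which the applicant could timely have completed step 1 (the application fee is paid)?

Step 1 runs from 14 June 2009, when the application is submitted. The window is 7–22 days after 14 June 2009; it closes on 6 July 2009.

6 July 2009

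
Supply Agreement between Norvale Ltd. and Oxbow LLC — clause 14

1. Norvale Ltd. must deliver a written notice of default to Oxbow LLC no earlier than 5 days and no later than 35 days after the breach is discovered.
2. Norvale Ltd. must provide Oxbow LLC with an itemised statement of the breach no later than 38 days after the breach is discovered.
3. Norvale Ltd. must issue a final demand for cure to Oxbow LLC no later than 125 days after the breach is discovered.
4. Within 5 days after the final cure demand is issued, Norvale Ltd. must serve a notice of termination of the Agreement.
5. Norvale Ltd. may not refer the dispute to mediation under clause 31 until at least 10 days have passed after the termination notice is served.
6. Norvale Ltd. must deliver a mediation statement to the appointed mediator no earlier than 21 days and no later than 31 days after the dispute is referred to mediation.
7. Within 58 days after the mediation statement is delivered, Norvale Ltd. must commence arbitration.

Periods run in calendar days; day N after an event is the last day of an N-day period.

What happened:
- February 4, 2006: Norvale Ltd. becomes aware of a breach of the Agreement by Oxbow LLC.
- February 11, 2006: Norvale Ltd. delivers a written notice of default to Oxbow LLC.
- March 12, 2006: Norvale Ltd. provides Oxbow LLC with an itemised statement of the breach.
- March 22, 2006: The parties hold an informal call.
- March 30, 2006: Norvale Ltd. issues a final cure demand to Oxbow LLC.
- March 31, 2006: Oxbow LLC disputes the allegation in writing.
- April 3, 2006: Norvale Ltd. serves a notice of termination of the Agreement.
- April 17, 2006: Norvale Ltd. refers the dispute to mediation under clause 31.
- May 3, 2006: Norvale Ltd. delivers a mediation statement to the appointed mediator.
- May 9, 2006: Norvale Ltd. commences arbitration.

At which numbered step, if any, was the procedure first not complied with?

Step 1 — 5 and 35 days from February 4, 2006 (when the breach is discovered) are February 9, 2006 and March 11, 2006 respectively; done February 11, 2006 — within the window.
Step 2 — counting 38 days from February 4, 2006 (when the breach is discovered) gives a deadline of March 14, 2006; completed March 12, 2006, before the deadline.
Step 3 — counting 125 days from February 4, 2006 (when the breach is discovered) gives a deadline of June 9, 2006; completed March 30, 2006, before the deadline.
Step 4 — counting 5 days from March 30, 2006 (when the final cure demand is issued) gives a deadline of April 4, 2006; done April 3, 2006 — timely.
Step 5 — must wait 10 days from April 3, 2006 (when the termination notice is served), so not before April 13, 2006; done April 17, 2006 — permitted.
Step 6 — 21 and 31 days from April 17, 2006 (when the dispute is referred to mediation) are May 8, 2006 and May 18, 2006 respectively; done May 3, 2006 — 5 days before the window opened.
The analysis stops there.

Step 6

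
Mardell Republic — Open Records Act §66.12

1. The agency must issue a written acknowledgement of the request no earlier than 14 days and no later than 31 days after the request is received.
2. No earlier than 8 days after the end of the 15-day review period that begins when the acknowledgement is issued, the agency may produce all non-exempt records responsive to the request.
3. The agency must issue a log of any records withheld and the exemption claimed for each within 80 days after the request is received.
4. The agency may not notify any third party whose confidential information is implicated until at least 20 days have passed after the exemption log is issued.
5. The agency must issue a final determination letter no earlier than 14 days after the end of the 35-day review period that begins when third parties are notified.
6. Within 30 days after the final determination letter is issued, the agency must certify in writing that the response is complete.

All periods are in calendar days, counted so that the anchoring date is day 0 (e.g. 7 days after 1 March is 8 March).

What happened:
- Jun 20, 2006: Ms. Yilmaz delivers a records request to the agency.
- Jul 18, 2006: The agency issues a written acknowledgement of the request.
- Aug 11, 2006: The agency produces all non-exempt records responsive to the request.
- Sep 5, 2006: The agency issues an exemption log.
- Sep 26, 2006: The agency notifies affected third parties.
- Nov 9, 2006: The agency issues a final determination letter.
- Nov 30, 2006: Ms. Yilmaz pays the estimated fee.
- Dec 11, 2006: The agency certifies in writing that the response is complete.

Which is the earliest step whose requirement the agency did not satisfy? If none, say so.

Step 5

Step 1 — 14 and 31 days from Jun 20, 2006 (when the request is received) are Jul 4, 2006 and Jul 21, 2006 respectively; Jul 18, 2006 falls inside that range.
Step 2 — must wait 8 days from Aug 2, 2006 (end of the 15-day review period, which began when the acknowledgement is issued on Jul 18, 2006), so not before Aug 10, 2006; Aug 11, 2006 is on or after that date.
Step 3 — counting 80 days from Jun 20, 2006 (when the request is received) gives a deadline of Sep 8, 2006; completed Sep 5, 2006, before the deadline.
Step 4 — must wait 20 days from Sep 5, 2006 (when the exemption log is issued), so not before Sep 25, 2006; done Sep 26, 2006, after the minimum wait.
Step 5 — must wait 14 days from Oct 31, 2006 (end of the 35-day review period, which began when third parties are notified on Sep 26, 2006), so not before Nov 14, 2006; acted on Nov 9, 2006, 5 days prematurely.
No need to go further; step 5 was not satisfied.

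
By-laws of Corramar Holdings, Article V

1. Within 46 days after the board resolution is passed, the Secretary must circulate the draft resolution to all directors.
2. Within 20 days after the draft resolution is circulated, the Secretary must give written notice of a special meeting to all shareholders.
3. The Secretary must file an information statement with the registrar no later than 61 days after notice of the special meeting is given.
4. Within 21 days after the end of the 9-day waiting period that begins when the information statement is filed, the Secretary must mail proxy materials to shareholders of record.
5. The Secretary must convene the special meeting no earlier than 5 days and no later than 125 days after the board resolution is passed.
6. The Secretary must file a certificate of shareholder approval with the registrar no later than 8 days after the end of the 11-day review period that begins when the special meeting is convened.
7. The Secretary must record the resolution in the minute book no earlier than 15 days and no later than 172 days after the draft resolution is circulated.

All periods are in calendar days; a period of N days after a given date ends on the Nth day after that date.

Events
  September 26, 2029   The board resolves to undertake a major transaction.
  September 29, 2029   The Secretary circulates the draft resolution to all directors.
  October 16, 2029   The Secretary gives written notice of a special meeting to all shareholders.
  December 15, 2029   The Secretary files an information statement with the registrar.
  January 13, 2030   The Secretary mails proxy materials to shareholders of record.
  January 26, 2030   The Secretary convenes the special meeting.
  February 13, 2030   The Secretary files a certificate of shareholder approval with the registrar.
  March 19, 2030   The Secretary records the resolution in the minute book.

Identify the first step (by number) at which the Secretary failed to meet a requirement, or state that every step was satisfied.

Step 1: 46 days after September 26, 2029 (when the board resolution is passed) is November 11, 2029; done September 29, 2029 — timely.
Step 2: 20 days after September 29, 2029 (when the draft resolution is circulated) is October 19, 2029; October 16, 2029 is within that limit.
Step 3: 61 days after October 16, 2029 (when notice of the special meeting is given) is December 16, 2029; done December 15, 2029 — timely.
Step 4: 21 days after December 24, 2029 (end of the 9-day waiting period, which began when the information statement is filed on December 15, 2029) is January 14, 2030; January 13, 2030 is within that limit.
Step 5: the window is 5–125 days after September 26, 2029 (when the board resolution is passed), so October 1, 2029 through January 29, 2030; done January 26, 2030, which is between those dates.
Step 6: 8 days after February 6, 2030 (end of the 11-day review period, which began when the special meeting is convened on January 26, 2030) is February 14, 2030; February 13, 2030 is within that limit.
Step 7: the window is 15–172 days after September 29, 2029 (when the draft resolution is circulated), so October 14, 2029 through March 20, 2030; done March 19, 2030 — within the window.

None — every step was satisfied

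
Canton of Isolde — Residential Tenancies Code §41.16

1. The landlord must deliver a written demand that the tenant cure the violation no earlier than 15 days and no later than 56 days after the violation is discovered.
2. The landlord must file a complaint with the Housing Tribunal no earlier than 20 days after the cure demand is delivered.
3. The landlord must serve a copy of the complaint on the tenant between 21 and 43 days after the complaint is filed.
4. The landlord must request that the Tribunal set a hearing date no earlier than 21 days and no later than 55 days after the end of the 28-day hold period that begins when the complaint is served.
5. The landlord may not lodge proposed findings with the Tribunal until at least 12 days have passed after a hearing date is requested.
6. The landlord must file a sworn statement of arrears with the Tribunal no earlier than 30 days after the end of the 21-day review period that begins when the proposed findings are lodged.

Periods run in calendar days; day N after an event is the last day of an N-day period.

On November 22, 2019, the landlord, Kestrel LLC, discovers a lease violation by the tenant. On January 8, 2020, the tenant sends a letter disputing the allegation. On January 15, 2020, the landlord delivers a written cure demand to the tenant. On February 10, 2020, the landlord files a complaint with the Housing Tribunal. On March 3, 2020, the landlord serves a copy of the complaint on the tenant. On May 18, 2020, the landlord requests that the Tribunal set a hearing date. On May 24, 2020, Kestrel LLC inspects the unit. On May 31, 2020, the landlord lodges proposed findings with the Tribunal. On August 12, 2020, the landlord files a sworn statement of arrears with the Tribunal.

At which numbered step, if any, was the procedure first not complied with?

Step 1: the window is 15–56 days after November 22, 2019 (when the violation is discovered), so December 7, 2019 through January 17, 2020; January 15, 2020 falls inside that range.
Step 2: the earliest permitted date is 20 days after January 15, 2020 (when the cure demand is delivered), i.e. February 4, 2020; February 10, 2020 is on or after that date.
Step 3: the window is 21–43 days after February 10, 2020 (when the complaint is filed), so March 2, 2020 through March 24, 2020; March 3, 2020 falls inside that range.
Step 4: the window is 21–55 days after March 31, 2020 (end of the 28-day hold period, which began when the complaint is served on March 3, 2020), so April 21, 2020 through May 25, 2020; done May 18, 2020 — within the window.
Step 5: the earliest permitted date is 12 days after May 18, 2020 (when a hearing date is requested), i.e. May 30, 2020; done May 31, 2020, after the minimum wait.
Step 6: the earliest permitted date is 30 days after June 21, 2020 (end of the 21-day review period, which began when the proposed findings are lodged on May 31, 2020), i.e. July 21, 2020; done August 12, 2020, after the minimum wait.

None — every step was satisfied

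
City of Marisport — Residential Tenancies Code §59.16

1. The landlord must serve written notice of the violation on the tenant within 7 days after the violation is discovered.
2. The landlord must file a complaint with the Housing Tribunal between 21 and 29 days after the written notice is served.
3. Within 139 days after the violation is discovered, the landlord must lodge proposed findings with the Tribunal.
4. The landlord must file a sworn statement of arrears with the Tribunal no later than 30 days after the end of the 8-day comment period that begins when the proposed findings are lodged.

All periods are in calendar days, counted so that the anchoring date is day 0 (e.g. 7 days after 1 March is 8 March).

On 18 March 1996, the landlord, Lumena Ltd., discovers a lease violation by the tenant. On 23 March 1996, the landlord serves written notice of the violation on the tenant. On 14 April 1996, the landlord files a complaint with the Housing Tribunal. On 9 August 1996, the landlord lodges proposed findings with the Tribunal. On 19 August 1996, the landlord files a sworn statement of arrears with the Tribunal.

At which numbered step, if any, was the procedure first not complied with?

Step 3

(1) due by 18 March 1996 + 7 days = 25 March 1996; completed 23 March 1996, before the deadline.
(2) the permitted window runs from 23 March 1996 + 21 = 13 April 1996 to 23 March 1996 + 29 = 21 April 1996; 14 April 1996 falls inside that range.
(3) due by 18 March 1996 + 139 days = 4 August 1996; 9 August 1996 misses that deadline by 5 days.
No need to go further; step 3 was not satisfied.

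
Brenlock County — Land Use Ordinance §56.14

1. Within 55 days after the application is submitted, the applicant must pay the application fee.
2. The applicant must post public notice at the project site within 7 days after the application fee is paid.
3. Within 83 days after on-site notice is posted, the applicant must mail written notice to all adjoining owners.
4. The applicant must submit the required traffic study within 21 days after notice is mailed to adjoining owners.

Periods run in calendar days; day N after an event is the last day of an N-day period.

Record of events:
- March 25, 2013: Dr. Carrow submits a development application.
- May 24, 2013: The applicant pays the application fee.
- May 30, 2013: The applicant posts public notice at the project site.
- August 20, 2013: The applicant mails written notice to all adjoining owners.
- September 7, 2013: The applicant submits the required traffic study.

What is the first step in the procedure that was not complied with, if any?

Step 1

Step 1 — counting 55 days from March 25, 2013 (when the application is submitted) gives a deadline of May 19, 2013; done May 24, 2013 — 5 days late.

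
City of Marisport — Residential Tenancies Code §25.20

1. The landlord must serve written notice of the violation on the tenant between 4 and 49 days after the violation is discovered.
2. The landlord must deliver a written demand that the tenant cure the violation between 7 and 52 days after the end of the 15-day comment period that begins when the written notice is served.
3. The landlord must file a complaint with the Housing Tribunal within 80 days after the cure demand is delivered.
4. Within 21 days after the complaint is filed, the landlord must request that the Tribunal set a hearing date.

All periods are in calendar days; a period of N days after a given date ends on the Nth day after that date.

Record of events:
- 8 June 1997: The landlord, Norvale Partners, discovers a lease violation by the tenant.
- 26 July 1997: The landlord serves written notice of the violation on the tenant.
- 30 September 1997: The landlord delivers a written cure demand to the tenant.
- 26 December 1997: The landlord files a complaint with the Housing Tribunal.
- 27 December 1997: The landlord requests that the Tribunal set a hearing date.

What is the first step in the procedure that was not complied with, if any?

Step 1 — 4 and 49 days from 8 June 1997 (when the violation is discovered) are 12 June 1997 and 27 July 1997 respectively; done 26 July 1997 — within the window.
Step 2 — 7 and 52 days from 10 August 1997 (end of the 15-day comment period, which began when the written notice is served on 26 July 1997) are 17 August 1997 and 1 October 1997 respectively; done 30 September 1997, which is between those dates.
Step 3 — counting 80 days from 30 September 1997 (when the cure demand is delivered) gives a deadline of 19 December 1997; done 26 December 1997 — 7 days late.
No need to go further; step 3 was not satisfied.

Step 3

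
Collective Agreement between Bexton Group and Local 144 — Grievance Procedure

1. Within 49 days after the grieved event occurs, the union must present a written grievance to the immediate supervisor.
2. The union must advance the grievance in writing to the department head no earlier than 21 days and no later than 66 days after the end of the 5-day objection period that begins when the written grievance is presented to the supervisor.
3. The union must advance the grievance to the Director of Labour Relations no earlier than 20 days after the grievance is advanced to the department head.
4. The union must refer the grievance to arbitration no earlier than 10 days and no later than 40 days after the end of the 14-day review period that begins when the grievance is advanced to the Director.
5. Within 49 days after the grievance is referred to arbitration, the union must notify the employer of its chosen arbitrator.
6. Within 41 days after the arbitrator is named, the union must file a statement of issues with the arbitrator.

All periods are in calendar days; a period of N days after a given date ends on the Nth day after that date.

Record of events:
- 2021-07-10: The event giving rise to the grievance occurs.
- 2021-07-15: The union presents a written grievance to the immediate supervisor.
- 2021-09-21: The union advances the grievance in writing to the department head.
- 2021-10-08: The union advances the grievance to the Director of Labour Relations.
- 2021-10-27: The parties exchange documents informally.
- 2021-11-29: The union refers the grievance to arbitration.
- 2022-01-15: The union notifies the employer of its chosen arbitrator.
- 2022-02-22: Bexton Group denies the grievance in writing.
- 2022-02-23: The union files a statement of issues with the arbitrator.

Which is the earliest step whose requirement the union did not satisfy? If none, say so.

Step 3

(1) due by 2021-07-10 + 49 days = 2021-08-28; 2021-07-15 is within that limit.
(2) the permitted window runs from 2021-07-20 + 21 = 2021-08-10 to 2021-07-20 + 66 = 2021-09-24; done 2021-09-21 — within the window.
(3) permitted from 2021-09-21 + 20 days = 2021-10-11 onward; done 2021-10-08 — 3 days too early.
The procedure was therefore not followed at step 3.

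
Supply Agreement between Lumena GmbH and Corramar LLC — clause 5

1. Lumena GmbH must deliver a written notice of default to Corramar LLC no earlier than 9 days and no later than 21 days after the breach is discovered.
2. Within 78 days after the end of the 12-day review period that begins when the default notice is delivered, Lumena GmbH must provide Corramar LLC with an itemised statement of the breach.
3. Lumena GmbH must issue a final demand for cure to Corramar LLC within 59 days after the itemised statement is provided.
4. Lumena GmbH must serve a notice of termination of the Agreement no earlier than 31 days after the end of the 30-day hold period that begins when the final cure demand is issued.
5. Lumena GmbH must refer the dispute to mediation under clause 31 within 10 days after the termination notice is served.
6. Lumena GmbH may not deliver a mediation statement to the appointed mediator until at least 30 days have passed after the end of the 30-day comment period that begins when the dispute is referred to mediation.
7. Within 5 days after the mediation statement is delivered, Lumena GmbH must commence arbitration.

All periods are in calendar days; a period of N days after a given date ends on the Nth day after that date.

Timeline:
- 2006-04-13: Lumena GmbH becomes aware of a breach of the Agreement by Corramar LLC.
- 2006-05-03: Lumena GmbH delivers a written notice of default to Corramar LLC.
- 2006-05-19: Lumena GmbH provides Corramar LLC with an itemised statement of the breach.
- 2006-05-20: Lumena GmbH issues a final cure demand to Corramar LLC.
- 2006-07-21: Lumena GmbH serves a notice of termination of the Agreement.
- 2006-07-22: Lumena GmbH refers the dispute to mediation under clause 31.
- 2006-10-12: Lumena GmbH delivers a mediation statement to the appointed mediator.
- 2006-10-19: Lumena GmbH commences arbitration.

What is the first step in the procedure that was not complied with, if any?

(1) the permitted window runs from 2006-04-13 + 9 = 2006-04-22 to 2006-04-13 + 21 = 2006-05-04; done 2006-05-03 — within the window.
(2) due by 2006-05-15 + 78 days = 2006-08-01; done 2006-05-19 — timely.
(3) due by 2006-05-19 + 59 days = 2006-07-17; 2006-05-20 is within that limit.
(4) permitted from 2006-06-19 + 31 days = 2006-07-20 onward; done 2006-07-21, after the minimum wait.
(5) due by 2006-07-21 + 10 days = 2006-07-31; done 2006-07-22 — timely.
(6) permitted from 2006-08-21 + 30 days = 2006-09-20 onward; done 2006-10-12, after the minimum wait.
(7) due by 2006-10-12 + 5 days = 2006-10-17; done 2006-10-19 — 2 days late.

Step 7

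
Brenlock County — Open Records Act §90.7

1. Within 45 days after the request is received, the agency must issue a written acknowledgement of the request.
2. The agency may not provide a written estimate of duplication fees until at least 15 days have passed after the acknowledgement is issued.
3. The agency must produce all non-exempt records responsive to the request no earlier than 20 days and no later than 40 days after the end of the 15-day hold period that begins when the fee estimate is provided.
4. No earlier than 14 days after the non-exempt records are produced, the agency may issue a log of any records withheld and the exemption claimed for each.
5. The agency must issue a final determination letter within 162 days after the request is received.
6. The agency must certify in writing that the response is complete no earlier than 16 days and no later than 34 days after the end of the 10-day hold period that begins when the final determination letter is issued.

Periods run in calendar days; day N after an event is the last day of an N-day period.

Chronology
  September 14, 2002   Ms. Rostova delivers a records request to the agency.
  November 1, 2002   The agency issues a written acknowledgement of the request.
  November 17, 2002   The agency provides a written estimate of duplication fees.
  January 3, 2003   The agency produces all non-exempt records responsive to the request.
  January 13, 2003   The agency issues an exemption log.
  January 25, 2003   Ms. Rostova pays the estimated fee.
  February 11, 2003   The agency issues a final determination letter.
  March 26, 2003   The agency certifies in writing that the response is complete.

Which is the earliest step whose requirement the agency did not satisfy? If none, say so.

Step 1

Step 1 — counting 45 days from September 14, 2002 (when the request is received) gives a deadline of October 29, 2002; not done until November 1, 2002, 3 days after the deadline.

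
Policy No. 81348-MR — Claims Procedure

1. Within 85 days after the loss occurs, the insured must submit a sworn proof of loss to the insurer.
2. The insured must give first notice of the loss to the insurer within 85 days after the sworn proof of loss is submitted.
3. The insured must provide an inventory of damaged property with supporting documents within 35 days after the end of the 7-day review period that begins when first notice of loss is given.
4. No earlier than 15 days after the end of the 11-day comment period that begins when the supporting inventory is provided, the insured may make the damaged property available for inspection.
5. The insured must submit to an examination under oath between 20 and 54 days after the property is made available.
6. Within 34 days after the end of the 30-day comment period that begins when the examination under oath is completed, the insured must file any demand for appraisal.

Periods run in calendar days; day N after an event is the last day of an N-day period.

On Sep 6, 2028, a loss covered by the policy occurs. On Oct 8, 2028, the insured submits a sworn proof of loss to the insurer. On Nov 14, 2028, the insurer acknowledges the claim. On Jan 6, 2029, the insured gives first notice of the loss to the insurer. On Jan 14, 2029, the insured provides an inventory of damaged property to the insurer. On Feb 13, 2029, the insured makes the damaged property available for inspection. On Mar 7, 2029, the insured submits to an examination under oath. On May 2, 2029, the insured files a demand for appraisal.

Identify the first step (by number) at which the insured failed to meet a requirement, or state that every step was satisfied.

(1) due by Sep 6, 2028 + 85 days = Nov 30, 2028; Oct 8, 2028 is within that limit.
(2) due by Oct 8, 2028 + 85 days = Jan 1, 2029; done Jan 6, 2029 — 5 days late.
That is the first point of non-compliance.

Step 2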